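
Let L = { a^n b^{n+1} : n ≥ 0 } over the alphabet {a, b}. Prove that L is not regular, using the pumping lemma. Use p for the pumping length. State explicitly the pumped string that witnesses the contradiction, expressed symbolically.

Toward a contradiction, assume L is regular with pumping length p.
Choose w = a^p b^{p+1}, which is in L with |w| = 2p+1 ≥ p.
Write w = xyz as guaranteed by the lemma, with |xy| ≤ p and |y| ≥ 1.
The first p characters of w are a's, so xy (and hence y) consists only of a's. Write y = a^k, 1 ≤ k ≤ p.
Pump with i = 2: xy^2z = a^{p+k} b^{p+1}. For this to lie in L we would need p+1 = (p+k)+1, which forces k = 0. But k ≥ 1, so xy^2z ∉ L.
This is a contradiction; hence L is not regular.

a^{p+k} b^{p+1}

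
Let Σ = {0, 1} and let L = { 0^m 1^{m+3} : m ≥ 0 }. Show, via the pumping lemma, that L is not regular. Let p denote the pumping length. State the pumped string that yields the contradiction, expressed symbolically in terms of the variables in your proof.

0^{p+k} 1^{p+3}

Toward a contradiction, assume L is regular with pumping length p.
Take w = 0^p 1^{p+3}. Then w ∈ L and |w| = 2p+3 ≥ p.
By the pumping lemma, w = xyz with |xy| ≤ p and |y| > 0.
The first p characters of w are 0's, so xy (and hence y) consists only of 0's. Write y = 0^k, 1 ≤ k ≤ p.
Pump with i = 2: xy^2z = 0^{p+k} 1^{p+3}. For this to lie in L we would need p+3 = (p+k)+3, which forces k = 0. But k ≥ 1, so xy^2z ∉ L.
This is a contradiction; hence L is not regular.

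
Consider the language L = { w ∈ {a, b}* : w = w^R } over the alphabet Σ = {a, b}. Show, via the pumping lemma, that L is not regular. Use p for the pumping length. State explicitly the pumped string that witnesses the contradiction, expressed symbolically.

Suppose for contradiction that L is regular, and let p be the pumping length.
Take w = a^p b a^p, a palindrome of length 2p+1 ≥ p.
The pumping lemma gives a decomposition w = xyz where |xy| ≤ p and |y| ≥ 1.
Since the first p symbols of w are all a's and |xy| ≤ p, y lies entirely in the leading a-block: y = a^k for some k with 1 ≤ k ≤ p.
Pump with i = 2: xy^2z = a^{p+k} b a^p. Its reverse is a^p b a^{p+k}, which differs from xy^2z since k ≥ 1. So xy^2z is not a palindrome and xy^2z ∉ L.
This contradicts the pumping lemma, so L is not regular.

a^{p+k} b a^p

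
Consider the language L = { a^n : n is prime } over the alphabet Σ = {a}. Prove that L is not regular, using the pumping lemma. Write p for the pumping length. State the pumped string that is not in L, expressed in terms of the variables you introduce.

a^{q(1+k)}

Assume L is regular. Let p be the pumping length given by the pumping lemma.
Let q be a prime with q ≥ p+2 (infinitely many primes exist), and take w = a^q ∈ L with |w| = q ≥ p.
Write w = xyz as guaranteed by the lemma, with |xy| ≤ p and |y| > 0.
Then y = a^k for some k with 1 ≤ k ≤ p.
Since 1 ≤ k ≤ p, |xz| = q-k. Pump with i = q+1: |xy^{q+1}z| = (q-k)+(q+1)k = q+qk = q(1+k), which is composite (both factors ≥ 2). So xy^{q+1}z = a^{q(1+k)} ∉ L.
This contradicts the pumping lemma, so L is not regular.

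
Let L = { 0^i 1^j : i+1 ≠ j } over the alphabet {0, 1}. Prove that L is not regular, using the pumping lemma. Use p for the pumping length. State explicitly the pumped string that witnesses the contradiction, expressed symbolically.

0^{p+p!} 1^{p+p!+1}

Assume L is regular; let p be its pumping constant.
Choose w = 0^p 1^{p+p!+1}. Since p ≠ (p+p!+1)-1 = p+p!, w ∈ L; and |w| ≥ p.
Write w = xyz as guaranteed by the lemma, with |xy| ≤ p and |y| > 0.
Since the first p symbols of w are all 0's and |xy| ≤ p, y lies entirely in the leading 0-block: y = 0^k for some k with 1 ≤ k ≤ p.
Since 1 ≤ k ≤ p, k divides p!; set t = 1 + p!/k. Then xy^t z has p + (p!/k)·k = p + p! copies of 0. Now the 0-count is p+p! and (1-count)-1 = (p+p!+1)-1 = p+p!, so i+1 ≠ j fails. So xy^t z = 0^{p+p!} 1^{p+p!+1} ∉ L.
This is a contradiction; hence L is not regular.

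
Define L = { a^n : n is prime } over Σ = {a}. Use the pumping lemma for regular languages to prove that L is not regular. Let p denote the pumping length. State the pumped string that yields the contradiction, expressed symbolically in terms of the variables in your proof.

Toward a contradiction, assume L is regular with pumping length p.
Let q be a prime with q ≥ p+2 (infinitely many primes exist), and take w = a^q ∈ L with |w| = q ≥ p.
Write w = xyz as guaranteed by the lemma, with |xy| ≤ p and y is nonempty.
Then y = a^k for some k with 1 ≤ k ≤ p.
Since 1 ≤ k ≤ p, |xz| = q-k. Pump with i = q+1: |xy^{q+1}z| = (q-k)+(q+1)k = q+qk = q(1+k), which is composite (both factors ≥ 2). So xy^{q+1}z = a^{q(1+k)} ∉ L.
Contradiction. Therefore L is not regular.

a^{q(1+k)}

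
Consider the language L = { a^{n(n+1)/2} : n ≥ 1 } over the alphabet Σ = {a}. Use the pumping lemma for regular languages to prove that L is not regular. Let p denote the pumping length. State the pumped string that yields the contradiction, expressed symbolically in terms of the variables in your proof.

a^{p(p+1)/2+k}

Assume L is regular; let p be its pumping constant.
Take w = a^{p(p+1)/2} ∈ L with |w| = p(p+1)/2 ≥ p.
Write w = xyz as guaranteed by the lemma, with |xy| ≤ p and |y| > 0.
Then y = a^k for some k with 1 ≤ k ≤ p.
Pump with i = 2: xy^2z = a^{p(p+1)/2+k}. Since 1 ≤ k ≤ p, p(p+1)/2 < p(p+1)/2+k ≤ p(p+1)/2+p < (p+1)(p+2)/2, so p(p+1)/2+k is strictly between consecutive triangular numbers. So xy^2z ∉ L.
Contradiction. Therefore L is not regular.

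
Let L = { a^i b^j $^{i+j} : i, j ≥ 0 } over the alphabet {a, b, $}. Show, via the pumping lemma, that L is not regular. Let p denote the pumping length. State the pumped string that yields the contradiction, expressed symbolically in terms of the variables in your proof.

a^{p+k} b^p $^{2p}

Toward a contradiction, assume L is regular with pumping length p.
Take w = a^p b^p $^{2p} ∈ L (with i=j=p, i+j=2p), |w| = 4p ≥ p.
The pumping lemma gives a decomposition w = xyz where |xy| ≤ p and y is nonempty.
The first p characters of w are a's, so xy (and hence y) consists only of a's. Write y = a^k, 1 ≤ k ≤ p.
Consider xy^2z = a^{p+k} b^p $^{2p}. Now the a- and b-counts sum to 2p+k, but the $-count is 2p ≠ 2p+k. So xy^2z ∉ L.
Contradiction. Therefore L is not regular.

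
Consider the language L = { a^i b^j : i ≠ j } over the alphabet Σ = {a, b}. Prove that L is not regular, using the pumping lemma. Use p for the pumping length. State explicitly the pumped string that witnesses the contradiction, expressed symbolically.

a^{p+p!} b^{p+p!}

Suppose for contradiction that L is regular, and let p be the pumping length.
Choose w = a^p b^{p+p!}. Since p ≠ p+p!, w ∈ L; and |w| ≥ p.
By the pumping lemma, w = xyz with |xy| ≤ p and |y| ≥ 1.
Because |xy| ≤ p and w begins with p copies of a, we have y = a^k with 1 ≤ k ≤ p.
Since 1 ≤ k ≤ p, k divides p!; set t = 1 + p!/k. Then xy^t z has p + (p!/k)·k = p + p! copies of a. Now the a-count equals the b-count, so i ≠ j fails. So xy^t z = a^{p+p!} b^{p+p!} ∉ L.
This contradicts the pumping lemma, so L is not regular.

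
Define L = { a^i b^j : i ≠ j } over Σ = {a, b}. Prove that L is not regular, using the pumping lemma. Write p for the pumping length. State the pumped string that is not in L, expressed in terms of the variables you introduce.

Assume L is regular; let p be its pumping constant.
Choose w = a^p b^{p+p!}. Since p ≠ p+p!, w ∈ L; and |w| ≥ p.
The pumping lemma gives a decomposition w = xyz where |xy| ≤ p and |y| > 0.
The first p characters of w are a's, so xy (and hence y) consists only of a's. Write y = a^k, 1 ≤ k ≤ p.
Since 1 ≤ k ≤ p, k divides p!; set t = 1 + p!/k. Then xy^t z has p + (p!/k)·k = p + p! copies of a. Now the a-count equals the b-count, so i ≠ j fails. So xy^t z = a^{p+p!} b^{p+p!} ∉ L.
This contradicts the pumping lemma, so L is not regular.

a^{p+p!} b^{p+p!}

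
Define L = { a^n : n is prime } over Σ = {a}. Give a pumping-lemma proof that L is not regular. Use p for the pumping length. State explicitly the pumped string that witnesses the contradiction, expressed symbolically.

a^{q(1+k)}

Toward a contradiction, assume L is regular with pumping length p.
Let q be a prime with q ≥ p+2 (infinitely many primes exist), and take w = a^q ∈ L with |w| = q ≥ p.
The pumping lemma gives a decomposition w = xyz where |xy| ≤ p and |y| ≥ 1.
Then y = a^k for some k with 1 ≤ k ≤ p.
Since 1 ≤ k ≤ p, |xz| = q-k. Pump with i = q+1: |xy^{q+1}z| = (q-k)+(q+1)k = q+qk = q(1+k), which is composite (both factors ≥ 2). So xy^{q+1}z = a^{q(1+k)} ∉ L.
This is a contradiction; hence L is not regular.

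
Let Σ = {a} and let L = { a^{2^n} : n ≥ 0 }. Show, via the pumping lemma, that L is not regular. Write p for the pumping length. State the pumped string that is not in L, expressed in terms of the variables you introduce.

Suppose for contradiction that L is regular, and let p be the pumping length.
Take w = a^{2^p} ∈ L with |w| = 2^p ≥ p.
Write w = xyz as guaranteed by the lemma, with |xy| ≤ p and |y| > 0.
Then y = a^k for some k with 1 ≤ k ≤ p.
Pump with i = 2: xy^2z = a^{2^p+k}. Since 1 ≤ k ≤ p < 2^p, we have 2^p < 2^p+k < 2^{p+1}, so 2^p+k is not a power of 2. So xy^2z ∉ L.
Contradiction. Therefore L is not regular.

a^{2^p+k}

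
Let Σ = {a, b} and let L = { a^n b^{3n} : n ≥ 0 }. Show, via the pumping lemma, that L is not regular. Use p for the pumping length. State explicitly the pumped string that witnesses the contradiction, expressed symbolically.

a^{p+k} b^{3p}

Assume L is regular; let p be its pumping constant.
Let w = a^p b^{3p} ∈ L; note |w| = 4p ≥ p.
By the pumping lemma, w = xyz with |xy| ≤ p and y is nonempty.
Since the first p symbols of w are all a's and |xy| ≤ p, y lies entirely in the leading a-block: y = a^k for some k with 1 ≤ k ≤ p.
Pump with i = 2: xy^2z = a^{p+k} b^{3p}. For this to lie in L we would need 3p = 3(p+k), which forces k = 0. But k ≥ 1, so xy^2z ∉ L.
This is a contradiction; hence L is not regular.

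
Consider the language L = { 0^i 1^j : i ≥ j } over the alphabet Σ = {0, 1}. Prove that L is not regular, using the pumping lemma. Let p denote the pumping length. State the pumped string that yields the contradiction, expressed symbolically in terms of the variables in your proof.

Suppose for contradiction that L is regular, and let p be the pumping length.
Choose w = 0^p 1^p ∈ L, with |w| = 2p ≥ p.
The pumping lemma gives a decomposition w = xyz where |xy| ≤ p and |y| > 0.
The first p characters of w are 0's, so xy (and hence y) consists only of 0's. Write y = 0^k, 1 ≤ k ≤ p.
Consider xy^0z = xz = 0^{p-k} 1^p. Since k ≥ 1, the 0-count p-k is less than p, so i ≥ j fails; thus xz ∉ L.
Contradiction. Therefore L is not regular.

0^{p-k} 1^p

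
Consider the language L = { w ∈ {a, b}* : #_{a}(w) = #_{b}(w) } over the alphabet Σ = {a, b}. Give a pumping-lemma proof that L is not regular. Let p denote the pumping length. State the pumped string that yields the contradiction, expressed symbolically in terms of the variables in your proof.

a^{p+k} b^p

Suppose for contradiction that L is regular, and let p be the pumping length.
Choose w = a^p b^p ∈ L with |w| = 2p ≥ p.
Write w = xyz as guaranteed by the lemma, with |xy| ≤ p and |y| ≥ 1.
The first p characters of w are a's, so xy (and hence y) consists only of a's. Write y = a^k, 1 ≤ k ≤ p.
Pump with i = 2: xy^2z = a^{p+k} b^p has p+k occurrences of a but only p of b. Since k ≥ 1 the counts differ, so xy^2z ∉ L.
This is a contradiction; hence L is not regular.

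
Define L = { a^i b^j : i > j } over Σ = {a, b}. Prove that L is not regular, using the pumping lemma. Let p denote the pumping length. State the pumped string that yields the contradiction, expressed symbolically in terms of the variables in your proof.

Assume L is regular. Let p be the pumping length given by the pumping lemma.
Choose w = a^{p+1} b^p ∈ L, with |w| = 2p+1 ≥ p.
Write w = xyz as guaranteed by the lemma, with |xy| ≤ p and |y| > 0.
The first p characters of w are a's, so xy (and hence y) consists only of a's. Write y = a^k, 1 ≤ k ≤ p.
Consider xy^0z = xz = a^{p+1-k} b^p. Since k ≥ 1, the a-count p+1-k is at most p, so i > j fails; thus xz ∉ L.
This is a contradiction; hence L is not regular.

a^{p+1-k} b^p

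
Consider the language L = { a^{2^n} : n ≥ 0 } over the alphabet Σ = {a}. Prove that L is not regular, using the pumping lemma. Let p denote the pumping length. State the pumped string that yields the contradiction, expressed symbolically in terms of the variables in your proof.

Assume L is regular. Let p be the pumping length given by the pumping lemma.
Take w = a^{2^p} ∈ L with |w| = 2^p ≥ p.
By the pumping lemma, w = xyz with |xy| ≤ p and y is nonempty.
Then y = a^k for some k with 1 ≤ k ≤ p.
Pump with i = 2: xy^2z = a^{2^p+k}. Since 1 ≤ k ≤ p < 2^p, we have 2^p < 2^p+k < 2^{p+1}, so 2^p+k is not a power of 2. So xy^2z ∉ L.
Contradiction. Therefore L is not regular.

a^{2^p+k}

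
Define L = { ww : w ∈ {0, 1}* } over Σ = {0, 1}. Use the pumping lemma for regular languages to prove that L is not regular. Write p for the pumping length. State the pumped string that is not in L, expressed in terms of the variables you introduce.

Assume L is regular. Let p be the pumping length given by the pumping lemma.
Take w = 0^p 1^p 0^p 1^p = uu where u = 0^p1^p; then w ∈ L and |w| = 4p ≥ p.
The pumping lemma gives a decomposition w = xyz where |xy| ≤ p and y is nonempty.
Because |xy| ≤ p and w begins with p copies of 0, we have y = 0^k with 1 ≤ k ≤ p.
Pump with i = 2: xy^2z = 0^{p+k} 1^p 0^p 1^p, of length 4p+k. Suppose this equals vv. The string starts with 0 and ends with 1, so v does too; thus the boundary between the two copies of v is a 1→0 transition. There is exactly one such transition, at position 2p+k, so |v| = 2p+k and |vv| = 4p+2k ≠ 4p+k since k ≥ 1. So xy^2z ∉ L.
This contradicts the pumping lemma, so L is not regular.

0^{p+k} 1^p 0^p 1^p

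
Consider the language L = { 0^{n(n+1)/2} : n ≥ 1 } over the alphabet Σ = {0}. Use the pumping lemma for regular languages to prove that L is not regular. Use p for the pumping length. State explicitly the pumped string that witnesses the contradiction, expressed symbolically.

Assume L is regular. Let p be the pumping length given by the pumping lemma.
Take w = 0^{p(p+1)/2} ∈ L with |w| = p(p+1)/2 ≥ p.
Write w = xyz as guaranteed by the lemma, with |xy| ≤ p and |y| > 0.
Then y = 0^k for some k with 1 ≤ k ≤ p.
Pump with i = 2: xy^2z = 0^{p(p+1)/2+k}. Since 1 ≤ k ≤ p, p(p+1)/2 < p(p+1)/2+k ≤ p(p+1)/2+p < (p+1)(p+2)/2, so p(p+1)/2+k is strictly between consecutive triangular numbers. So xy^2z ∉ L.
This is a contradiction; hence L is not regular.

0^{p(p+1)/2+k}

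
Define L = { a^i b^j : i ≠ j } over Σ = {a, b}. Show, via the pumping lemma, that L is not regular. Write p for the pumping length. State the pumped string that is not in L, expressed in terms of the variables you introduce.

Suppose for contradiction that L is regular, and let p be the pumping length.
Choose w = a^p b^{p+p!}. Since p ≠ p+p!, w ∈ L; and |w| ≥ p.
The pumping lemma gives a decomposition w = xyz where |xy| ≤ p and |y| > 0.
The first p characters of w are a's, so xy (and hence y) consists only of a's. Write y = a^k, 1 ≤ k ≤ p.
Since 1 ≤ k ≤ p, k divides p!; set t = 1 + p!/k. Then xy^t z has p + (p!/k)·k = p + p! copies of a. Now the a-count equals the b-count, so i ≠ j fails. So xy^t z = a^{p+p!} b^{p+p!} ∉ L.
This is a contradiction; hence L is not regular.

a^{p+p!} b^{p+p!}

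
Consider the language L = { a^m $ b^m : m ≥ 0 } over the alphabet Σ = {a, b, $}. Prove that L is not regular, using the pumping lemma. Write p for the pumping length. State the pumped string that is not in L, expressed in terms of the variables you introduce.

Assume L is regular. Let p be the pumping length given by the pumping lemma.
Take w = a^p $ b^p ∈ L with |w| = 2p+1 ≥ p.
By the pumping lemma, w = xyz with |xy| ≤ p and y is nonempty.
Because |xy| ≤ p and w begins with p copies of a, we have y = a^k with 1 ≤ k ≤ p.
Pump with i = 2: xy^2z = a^{p+k} $ b^p, which would require p+k = p. But k ≥ 1, so xy^2z ∉ L.
Contradiction. Therefore L is not regular.

a^{p+k} $ b^p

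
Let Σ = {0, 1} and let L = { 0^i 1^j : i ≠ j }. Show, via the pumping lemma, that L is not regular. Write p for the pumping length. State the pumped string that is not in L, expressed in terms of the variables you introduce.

Assume L is regular; let p be its pumping constant.
Choose w = 0^p 1^{p+p!}. Since p ≠ p+p!, w ∈ L; and |w| ≥ p.
Write w = xyz as guaranteed by the lemma, with |xy| ≤ p and y is nonempty.
Since the first p symbols of w are all 0's and |xy| ≤ p, y lies entirely in the leading 0-block: y = 0^k for some k with 1 ≤ k ≤ p.
Since 1 ≤ k ≤ p, k divides p!; set t = 1 + p!/k. Then xy^t z has p + (p!/k)·k = p + p! copies of 0. Now the 0-count equals the 1-count, so i ≠ j fails. So xy^t z = 0^{p+p!} 1^{p+p!} ∉ L.
This is a contradiction; hence L is not regular.

0^{p+p!} 1^{p+p!}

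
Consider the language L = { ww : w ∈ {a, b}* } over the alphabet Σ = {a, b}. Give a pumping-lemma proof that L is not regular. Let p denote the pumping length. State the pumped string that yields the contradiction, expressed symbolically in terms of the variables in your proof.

a^{p+k} b^p a^p b^p

Suppose for contradiction that L is regular, and let p be the pumping length.
Take w = a^p b^p a^p b^p = uu where u = a^pb^p; then w ∈ L and |w| = 4p ≥ p.
Write w = xyz as guaranteed by the lemma, with |xy| ≤ p and |y| ≥ 1.
Because |xy| ≤ p and w begins with p copies of a, we have y = a^k with 1 ≤ k ≤ p.
Pump with i = 2: xy^2z = a^{p+k} b^p a^p b^p, of length 4p+k. Suppose this equals vv. The string starts with a and ends with b, so v does too; thus the boundary between the two copies of v is a b→a transition. There is exactly one such transition, at position 2p+k, so |v| = 2p+k and |vv| = 4p+2k ≠ 4p+k since k ≥ 1. So xy^2z ∉ L.
Contradiction. Therefore L is not regular.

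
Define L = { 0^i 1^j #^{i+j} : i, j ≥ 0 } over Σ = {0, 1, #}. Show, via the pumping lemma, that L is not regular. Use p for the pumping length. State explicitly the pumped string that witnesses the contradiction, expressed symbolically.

Toward a contradiction, assume L is regular with pumping length p.
Take w = 0^p 1^p #^{2p} ∈ L (with i=j=p, i+j=2p), |w| = 4p ≥ p.
The pumping lemma gives a decomposition w = xyz where |xy| ≤ p and |y| > 0.
Since the first p symbols of w are all 0's and |xy| ≤ p, y lies entirely in the leading 0-block: y = 0^k for some k with 1 ≤ k ≤ p.
Consider xy^2z = 0^{p+k} 1^p #^{2p}. Now the 0- and 1-counts sum to 2p+k, but the #-count is 2p ≠ 2p+k. So xy^2z ∉ L.
Contradiction. Therefore L is not regular.

0^{p+k} 1^p #^{2p}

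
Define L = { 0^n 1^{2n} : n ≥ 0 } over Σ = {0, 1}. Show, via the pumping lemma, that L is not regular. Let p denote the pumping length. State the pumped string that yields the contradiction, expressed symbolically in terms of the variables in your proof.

0^{p+k} 1^{2p}

Toward a contradiction, assume L is regular with pumping length p.
Choose w = 0^p 1^{2p}, which is in L with |w| = 3p ≥ p.
Write w = xyz as guaranteed by the lemma, with |xy| ≤ p and y is nonempty.
Because |xy| ≤ p and w begins with p copies of 0, we have y = 0^k with 1 ≤ k ≤ p.
Pump with i = 2: xy^2z = 0^{p+k} 1^{2p}. For this to lie in L we would need 2p = 2(p+k), which forces k = 0. But k ≥ 1, so xy^2z ∉ L.
This is a contradiction; hence L is not regular.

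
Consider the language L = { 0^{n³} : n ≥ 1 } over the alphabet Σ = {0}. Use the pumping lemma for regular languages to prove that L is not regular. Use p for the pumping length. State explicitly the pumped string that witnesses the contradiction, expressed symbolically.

Assume L is regular. Let p be the pumping length given by the pumping lemma.
Take w = 0^{p³} ∈ L with |w| = p³ ≥ p.
By the pumping lemma, w = xyz with |xy| ≤ p and y is nonempty.
Then y = 0^k for some k with 1 ≤ k ≤ p.
Pump with i = 2: xy^2z = 0^{p³+k}. Since 1 ≤ k ≤ p, p³ < p³+k ≤ p³+p < p³+3p²+3p+1 = (p+1)³, so p³+k is not a perfect cube. So xy^2z ∉ L.
This contradicts the pumping lemma, so L is not regular.

0^{p³+k}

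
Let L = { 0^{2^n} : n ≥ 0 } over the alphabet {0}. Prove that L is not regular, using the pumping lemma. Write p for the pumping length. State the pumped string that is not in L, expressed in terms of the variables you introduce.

Assume L is regular. Let p be the pumping length given by the pumping lemma.
Take w = 0^{2^p} ∈ L with |w| = 2^p ≥ p.
Write w = xyz as guaranteed by the lemma, with |xy| ≤ p and |y| ≥ 1.
Then y = 0^k for some k with 1 ≤ k ≤ p.
Pump with i = 2: xy^2z = 0^{2^p+k}. Since 1 ≤ k ≤ p < 2^p, we have 2^p < 2^p+k < 2^{p+1}, so 2^p+k is not a power of 2. So xy^2z ∉ L.
Contradiction. Therefore L is not regular.

0^{2^p+k}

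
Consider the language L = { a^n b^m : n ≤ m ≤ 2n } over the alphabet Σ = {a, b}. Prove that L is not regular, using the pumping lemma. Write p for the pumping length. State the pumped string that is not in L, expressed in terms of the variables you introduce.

a^{p+k} b^p

Suppose for contradiction that L is regular, and let p be the pumping length.
Take w = a^p b^p ∈ L (since p ≤ p ≤ 2p), with |w| = 2p ≥ p.
By the pumping lemma, w = xyz with |xy| ≤ p and |y| ≥ 1.
Since the first p symbols of w are all a's and |xy| ≤ p, y lies entirely in the leading a-block: y = a^k for some k with 1 ≤ k ≤ p.
Pump with i = 2: xy^2z = a^{p+k} b^p. Now n = p+k > p = m, so the condition n ≤ m fails. Thus xy^2z ∉ L.
This is a contradiction; hence L is not regular.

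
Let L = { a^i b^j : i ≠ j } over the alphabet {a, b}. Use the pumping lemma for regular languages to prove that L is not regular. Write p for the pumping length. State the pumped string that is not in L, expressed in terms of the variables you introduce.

Suppose for contradiction that L is regular, and let p be the pumping length.
Choose w = a^p b^{p+p!}. Since p ≠ p+p!, w ∈ L; and |w| ≥ p.
The pumping lemma gives a decomposition w = xyz where |xy| ≤ p and |y| ≥ 1.
The first p characters of w are a's, so xy (and hence y) consists only of a's. Write y = a^k, 1 ≤ k ≤ p.
Since 1 ≤ k ≤ p, k divides p!; set t = 1 + p!/k. Then xy^t z has p + (p!/k)·k = p + p! copies of a. Now the a-count equals the b-count, so i ≠ j fails. So xy^t z = a^{p+p!} b^{p+p!} ∉ L.
This is a contradiction; hence L is not regular.

a^{p+p!} b^{p+p!}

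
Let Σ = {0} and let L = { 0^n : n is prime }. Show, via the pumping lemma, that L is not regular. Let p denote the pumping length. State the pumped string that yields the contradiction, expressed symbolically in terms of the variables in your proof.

Toward a contradiction, assume L is regular with pumping length p.
Let q be a prime with q ≥ p+2 (infinitely many primes exist), and take w = 0^q ∈ L with |w| = q ≥ p.
By the pumping lemma, w = xyz with |xy| ≤ p and |y| > 0.
Then y = 0^k for some k with 1 ≤ k ≤ p.
Since 1 ≤ k ≤ p, |xz| = q-k. Pump with i = q+1: |xy^{q+1}z| = (q-k)+(q+1)k = q+qk = q(1+k), which is composite (both factors ≥ 2). So xy^{q+1}z = 0^{q(1+k)} ∉ L.
This is a contradiction; hence L is not regular.

0^{q(1+k)}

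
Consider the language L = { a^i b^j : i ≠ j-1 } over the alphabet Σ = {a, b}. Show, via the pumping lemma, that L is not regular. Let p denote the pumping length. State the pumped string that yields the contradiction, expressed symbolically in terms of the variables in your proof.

Suppose for contradiction that L is regular, and let p be the pumping length.
Choose w = a^p b^{p+p!+1}. Since p ≠ (p+p!+1)-1 = p+p!, w ∈ L; and |w| ≥ p.
Write w = xyz as guaranteed by the lemma, with |xy| ≤ p and |y| > 0.
Since the first p symbols of w are all a's and |xy| ≤ p, y lies entirely in the leading a-block: y = a^k for some k with 1 ≤ k ≤ p.
Since 1 ≤ k ≤ p, k divides p!; set t = 1 + p!/k. Then xy^t z has p + (p!/k)·k = p + p! copies of a. Now the a-count is p+p! and (b-count)-1 = (p+p!+1)-1 = p+p!, so i ≠ j-1 fails. So xy^t z = a^{p+p!} b^{p+p!+1} ∉ L.
This is a contradiction; hence L is not regular.

a^{p+p!} b^{p+p!+1}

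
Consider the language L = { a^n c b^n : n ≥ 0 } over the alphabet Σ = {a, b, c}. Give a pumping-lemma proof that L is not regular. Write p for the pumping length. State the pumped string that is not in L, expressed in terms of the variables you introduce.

Suppose for contradiction that L is regular, and let p be the pumping length.
Take w = a^p c b^p ∈ L with |w| = 2p+1 ≥ p.
By the pumping lemma, w = xyz with |xy| ≤ p and y is nonempty.
Because |xy| ≤ p and w begins with p copies of a, we have y = a^k with 1 ≤ k ≤ p.
Pump with i = 2: xy^2z = a^{p+k} c b^p, which would require p+k = p. But k ≥ 1, so xy^2z ∉ L.
Contradiction. Therefore L is not regular.

a^{p+k} c b^p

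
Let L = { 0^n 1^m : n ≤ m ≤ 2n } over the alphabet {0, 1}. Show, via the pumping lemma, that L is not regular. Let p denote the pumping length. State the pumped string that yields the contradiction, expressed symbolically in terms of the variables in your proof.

Toward a contradiction, assume L is regular with pumping length p.
Take w = 0^p 1^p ∈ L (since p ≤ p ≤ 2p), with |w| = 2p ≥ p.
The pumping lemma gives a decomposition w = xyz where |xy| ≤ p and |y| > 0.
The first p characters of w are 0's, so xy (and hence y) consists only of 0's. Write y = 0^k, 1 ≤ k ≤ p.
Pump with i = 2: xy^2z = 0^{p+k} 1^p. Now n = p+k > p = m, so the condition n ≤ m fails. Thus xy^2z ∉ L.
This is a contradiction; hence L is not regular.

0^{p+k} 1^p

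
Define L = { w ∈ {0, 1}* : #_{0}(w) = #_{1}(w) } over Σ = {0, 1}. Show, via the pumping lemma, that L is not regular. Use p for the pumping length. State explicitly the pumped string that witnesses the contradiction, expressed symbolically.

Assume L is regular. Let p be the pumping length given by the pumping lemma.
Choose w = 0^p 1^p ∈ L with |w| = 2p ≥ p.
Write w = xyz as guaranteed by the lemma, with |xy| ≤ p and y is nonempty.
The first p characters of w are 0's, so xy (and hence y) consists only of 0's. Write y = 0^k, 1 ≤ k ≤ p.
Pump with i = 2: xy^2z = 0^{p+k} 1^p has p+k occurrences of 0 but only p of 1. Since k ≥ 1 the counts differ, so xy^2z ∉ L.
Contradiction. Therefore L is not regular.

0^{p+k} 1^p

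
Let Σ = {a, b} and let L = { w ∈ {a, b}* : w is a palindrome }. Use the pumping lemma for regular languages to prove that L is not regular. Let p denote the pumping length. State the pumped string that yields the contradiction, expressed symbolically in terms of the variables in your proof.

a^{p+k} b a^p

Assume L is regular; let p be its pumping constant.
Take w = a^p b a^p, a palindrome of length 2p+1 ≥ p.
By the pumping lemma, w = xyz with |xy| ≤ p and |y| > 0.
The first p characters of w are a's, so xy (and hence y) consists only of a's. Write y = a^k, 1 ≤ k ≤ p.
Pump with i = 2: xy^2z = a^{p+k} b a^p. Its reverse is a^p b a^{p+k}, which differs from xy^2z since k ≥ 1. So xy^2z is not a palindrome and xy^2z ∉ L.
This contradicts the pumping lemma, so L is not regular.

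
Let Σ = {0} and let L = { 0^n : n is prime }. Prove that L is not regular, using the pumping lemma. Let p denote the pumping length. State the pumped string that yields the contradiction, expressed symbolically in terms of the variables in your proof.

Assume L is regular. Let p be the pumping length given by the pumping lemma.
Let q be a prime with q ≥ p+2 (infinitely many primes exist), and take w = 0^q ∈ L with |w| = q ≥ p.
The pumping lemma gives a decomposition w = xyz where |xy| ≤ p and |y| > 0.
Then y = 0^k for some k with 1 ≤ k ≤ p.
Since 1 ≤ k ≤ p, |xz| = q-k. Pump with i = q+1: |xy^{q+1}z| = (q-k)+(q+1)k = q+qk = q(1+k), which is composite (both factors ≥ 2). So xy^{q+1}z = 0^{q(1+k)} ∉ L.
Contradiction. Therefore L is not regular.

0^{q(1+k)}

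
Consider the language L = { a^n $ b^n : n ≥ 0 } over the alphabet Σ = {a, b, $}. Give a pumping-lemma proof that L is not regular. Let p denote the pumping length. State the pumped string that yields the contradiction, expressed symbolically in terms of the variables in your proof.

Toward a contradiction, assume L is regular with pumping length p.
Take w = a^p $ b^p ∈ L with |w| = 2p+1 ≥ p.
The pumping lemma gives a decomposition w = xyz where |xy| ≤ p and |y| > 0.
Since the first p symbols of w are all a's and |xy| ≤ p, y lies entirely in the leading a-block: y = a^k for some k with 1 ≤ k ≤ p.
Pump with i = 2: xy^2z = a^{p+k} $ b^p, which would require p+k = p. But k ≥ 1, so xy^2z ∉ L.
This contradicts the pumping lemma, so L is not regular.

a^{p+k} $ b^p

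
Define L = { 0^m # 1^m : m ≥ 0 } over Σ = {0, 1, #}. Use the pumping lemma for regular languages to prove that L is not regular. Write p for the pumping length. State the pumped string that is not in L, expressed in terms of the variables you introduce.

0^{p+k} # 1^p

Assume L is regular. Let p be the pumping length given by the pumping lemma.
Take w = 0^p # 1^p ∈ L with |w| = 2p+1 ≥ p.
Write w = xyz as guaranteed by the lemma, with |xy| ≤ p and |y| > 0.
Because |xy| ≤ p and w begins with p copies of 0, we have y = 0^k with 1 ≤ k ≤ p.
Pump with i = 2: xy^2z = 0^{p+k} # 1^p, which would require p+k = p. But k ≥ 1, so xy^2z ∉ L.
Contradiction. Therefore L is not regular.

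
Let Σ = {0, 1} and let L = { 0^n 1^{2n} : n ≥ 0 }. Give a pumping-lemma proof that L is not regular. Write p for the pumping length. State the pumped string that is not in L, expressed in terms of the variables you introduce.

Suppose for contradiction that L is regular, and let p be the pumping length.
Let w = 0^p 1^{2p} ∈ L; note |w| = 3p ≥ p.
Write w = xyz as guaranteed by the lemma, with |xy| ≤ p and y is nonempty.
Since the first p symbols of w are all 0's and |xy| ≤ p, y lies entirely in the leading 0-block: y = 0^k for some k with 1 ≤ k ≤ p.
Pump with i = 2: xy^2z = 0^{p+k} 1^{2p}. For this to lie in L we would need 2p = 2(p+k), which forces k = 0. But k ≥ 1, so xy^2z ∉ L.
Contradiction. Therefore L is not regular.

0^{p+k} 1^{2p}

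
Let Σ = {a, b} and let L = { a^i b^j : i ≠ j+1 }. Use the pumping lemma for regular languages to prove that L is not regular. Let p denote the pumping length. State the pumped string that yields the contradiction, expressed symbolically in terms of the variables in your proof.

Suppose for contradiction that L is regular, and let p be the pumping length.
Choose w = a^p b^{p+p!-1}. Since p ≠ (p+p!-1)+1 = p+p!, w ∈ L; and |w| ≥ p.
By the pumping lemma, w = xyz with |xy| ≤ p and |y| ≥ 1.
Because |xy| ≤ p and w begins with p copies of a, we have y = a^k with 1 ≤ k ≤ p.
Since 1 ≤ k ≤ p, k divides p!; set t = 1 + p!/k. Then xy^t z has p + (p!/k)·k = p + p! copies of a. Now the a-count is p+p! and (b-count)+1 = (p+p!-1)+1 = p+p!, so i ≠ j+1 fails. So xy^t z = a^{p+p!} b^{p+p!-1} ∉ L.
This is a contradiction; hence L is not regular.

a^{p+p!} b^{p+p!-1}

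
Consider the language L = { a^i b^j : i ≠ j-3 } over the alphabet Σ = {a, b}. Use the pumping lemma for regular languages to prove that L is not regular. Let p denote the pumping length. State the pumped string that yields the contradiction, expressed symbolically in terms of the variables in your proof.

Assume L is regular. Let p be the pumping length given by the pumping lemma.
Choose w = a^p b^{p+p!+3}. Since p ≠ (p+p!+3)-3 = p+p!, w ∈ L; and |w| ≥ p.
Write w = xyz as guaranteed by the lemma, with |xy| ≤ p and |y| ≥ 1.
The first p characters of w are a's, so xy (and hence y) consists only of a's. Write y = a^k, 1 ≤ k ≤ p.
Since 1 ≤ k ≤ p, k divides p!; set t = 1 + p!/k. Then xy^t z has p + (p!/k)·k = p + p! copies of a. Now the a-count is p+p! and (b-count)-3 = (p+p!+3)-3 = p+p!, so i ≠ j-3 fails. So xy^t z = a^{p+p!} b^{p+p!+3} ∉ L.
This contradicts the pumping lemma, so L is not regular.

a^{p+p!} b^{p+p!+3}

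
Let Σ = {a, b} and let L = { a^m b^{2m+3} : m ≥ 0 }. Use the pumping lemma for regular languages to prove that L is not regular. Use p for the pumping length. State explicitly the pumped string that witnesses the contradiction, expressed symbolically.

a^{p+k} b^{2p+3}

Toward a contradiction, assume L is regular with pumping length p.
Choose w = a^p b^{2p+3}, which is in L with |w| = 3p+3 ≥ p.
By the pumping lemma, w = xyz with |xy| ≤ p and y is nonempty.
Since the first p symbols of w are all a's and |xy| ≤ p, y lies entirely in the leading a-block: y = a^k for some k with 1 ≤ k ≤ p.
Pump with i = 2: xy^2z = a^{p+k} b^{2p+3}. For this to lie in L we would need 2p+3 = 2(p+k)+3, which forces k = 0. But k ≥ 1, so xy^2z ∉ L.
This is a contradiction; hence L is not regular.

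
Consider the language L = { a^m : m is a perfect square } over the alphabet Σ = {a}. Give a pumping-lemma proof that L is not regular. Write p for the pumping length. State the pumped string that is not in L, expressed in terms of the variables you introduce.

a^{p²+k}

Suppose for contradiction that L is regular, and let p be the pumping length.
Take w = a^{p²} ∈ L with |w| = p² ≥ p.
Write w = xyz as guaranteed by the lemma, with |xy| ≤ p and |y| ≥ 1.
Then y = a^k for some k with 1 ≤ k ≤ p.
Pump with i = 2: xy^2z = a^{p²+k}. Since 1 ≤ k ≤ p, p² < p²+k ≤ p²+p < (p+1)², so p²+k lies strictly between consecutive squares and is not a perfect square. So xy^2z ∉ L.
This is a contradiction; hence L is not regular.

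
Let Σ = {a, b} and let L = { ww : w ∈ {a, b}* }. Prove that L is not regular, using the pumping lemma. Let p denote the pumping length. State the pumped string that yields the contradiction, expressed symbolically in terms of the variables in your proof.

Toward a contradiction, assume L is regular with pumping length p.
Take w = a^p b^p a^p b^p = uu where u = a^pb^p; then w ∈ L and |w| = 4p ≥ p.
The pumping lemma gives a decomposition w = xyz where |xy| ≤ p and y is nonempty.
Because |xy| ≤ p and w begins with p copies of a, we have y = a^k with 1 ≤ k ≤ p.
Pump with i = 2: xy^2z = a^{p+k} b^p a^p b^p, of length 4p+k. Suppose this equals vv. The string starts with a and ends with b, so v does too; thus the boundary between the two copies of v is a b→a transition. There is exactly one such transition, at position 2p+k, so |v| = 2p+k and |vv| = 4p+2k ≠ 4p+k since k ≥ 1. So xy^2z ∉ L.
This contradicts the pumping lemma, so L is not regular.

a^{p+k} b^p a^p b^p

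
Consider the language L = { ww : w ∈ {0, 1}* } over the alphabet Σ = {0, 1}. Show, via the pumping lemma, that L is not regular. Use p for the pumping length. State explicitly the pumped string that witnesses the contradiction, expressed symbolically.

0^{p+k} 1^p 0^p 1^p

Suppose for contradiction that L is regular, and let p be the pumping length.
Take w = 0^p 1^p 0^p 1^p = uu where u = 0^p1^p; then w ∈ L and |w| = 4p ≥ p.
By the pumping lemma, w = xyz with |xy| ≤ p and |y| ≥ 1.
Since the first p symbols of w are all 0's and |xy| ≤ p, y lies entirely in the leading 0-block: y = 0^k for some k with 1 ≤ k ≤ p.
Pump with i = 2: xy^2z = 0^{p+k} 1^p 0^p 1^p, of length 4p+k. Suppose this equals vv. The string starts with 0 and ends with 1, so v does too; thus the boundary between the two copies of v is a 1→0 transition. There is exactly one such transition, at position 2p+k, so |v| = 2p+k and |vv| = 4p+2k ≠ 4p+k since k ≥ 1. So xy^2z ∉ L.
This contradicts the pumping lemma, so L is not regular.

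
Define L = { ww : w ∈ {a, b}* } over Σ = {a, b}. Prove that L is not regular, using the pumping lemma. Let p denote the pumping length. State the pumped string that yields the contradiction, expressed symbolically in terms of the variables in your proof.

a^{p+k} b^p a^p b^p

Suppose for contradiction that L is regular, and let p be the pumping length.
Take w = a^p b^p a^p b^p = uu where u = a^pb^p; then w ∈ L and |w| = 4p ≥ p.
By the pumping lemma, w = xyz with |xy| ≤ p and |y| ≥ 1.
The first p characters of w are a's, so xy (and hence y) consists only of a's. Write y = a^k, 1 ≤ k ≤ p.
Pump with i = 2: xy^2z = a^{p+k} b^p a^p b^p, of length 4p+k. Suppose this equals vv. The string starts with a and ends with b, so v does too; thus the boundary between the two copies of v is a b→a transition. There is exactly one such transition, at position 2p+k, so |v| = 2p+k and |vv| = 4p+2k ≠ 4p+k since k ≥ 1. So xy^2z ∉ L.
Contradiction. Therefore L is not regular.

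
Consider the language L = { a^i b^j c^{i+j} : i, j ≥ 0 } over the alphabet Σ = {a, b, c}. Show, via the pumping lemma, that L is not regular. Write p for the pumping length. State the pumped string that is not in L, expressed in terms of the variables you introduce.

a^{p+k} b^p c^{2p}

Assume L is regular. Let p be the pumping length given by the pumping lemma.
Take w = a^p b^p c^{2p} ∈ L (with i=j=p, i+j=2p), |w| = 4p ≥ p.
By the pumping lemma, w = xyz with |xy| ≤ p and |y| > 0.
Since the first p symbols of w are all a's and |xy| ≤ p, y lies entirely in the leading a-block: y = a^k for some k with 1 ≤ k ≤ p.
Consider xy^2z = a^{p+k} b^p c^{2p}. Now the a- and b-counts sum to 2p+k, but the c-count is 2p ≠ 2p+k. So xy^2z ∉ L.
Contradiction. Therefore L is not regular.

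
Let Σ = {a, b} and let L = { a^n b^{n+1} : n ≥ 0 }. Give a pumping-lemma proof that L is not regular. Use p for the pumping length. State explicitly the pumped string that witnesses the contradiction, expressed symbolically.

Suppose for contradiction that L is regular, and let p be the pumping length.
Take w = a^p b^{p+1}. Then w ∈ L and |w| = 2p+1 ≥ p.
The pumping lemma gives a decomposition w = xyz where |xy| ≤ p and y is nonempty.
Because |xy| ≤ p and w begins with p copies of a, we have y = a^k with 1 ≤ k ≤ p.
Pump with i = 2: xy^2z = a^{p+k} b^{p+1}. For this to lie in L we would need p+1 = (p+k)+1, which forces k = 0. But k ≥ 1, so xy^2z ∉ L.
Contradiction. Therefore L is not regular.

a^{p+k} b^{p+1}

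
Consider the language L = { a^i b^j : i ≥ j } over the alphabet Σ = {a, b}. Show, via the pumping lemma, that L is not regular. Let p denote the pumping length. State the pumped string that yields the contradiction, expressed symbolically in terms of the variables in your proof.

a^{p-k} b^p

Assume L is regular. Let p be the pumping length given by the pumping lemma.
Choose w = a^p b^p ∈ L, with |w| = 2p ≥ p.
Write w = xyz as guaranteed by the lemma, with |xy| ≤ p and y is nonempty.
Because |xy| ≤ p and w begins with p copies of a, we have y = a^k with 1 ≤ k ≤ p.
Consider xy^0z = xz = a^{p-k} b^p. Since k ≥ 1, the a-count p-k is less than p, so i ≥ j fails; thus xz ∉ L.
This contradicts the pumping lemma, so L is not regular.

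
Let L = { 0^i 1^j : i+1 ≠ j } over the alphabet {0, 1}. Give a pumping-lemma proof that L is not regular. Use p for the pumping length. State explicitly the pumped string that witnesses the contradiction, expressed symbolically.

0^{p+p!} 1^{p+p!+1}

Toward a contradiction, assume L is regular with pumping length p.
Choose w = 0^p 1^{p+p!+1}. Since p ≠ (p+p!+1)-1 = p+p!, w ∈ L; and |w| ≥ p.
By the pumping lemma, w = xyz with |xy| ≤ p and |y| ≥ 1.
Because |xy| ≤ p and w begins with p copies of 0, we have y = 0^k with 1 ≤ k ≤ p.
Since 1 ≤ k ≤ p, k divides p!; set t = 1 + p!/k. Then xy^t z has p + (p!/k)·k = p + p! copies of 0. Now the 0-count is p+p! and (1-count)-1 = (p+p!+1)-1 = p+p!, so i+1 ≠ j fails. So xy^t z = 0^{p+p!} 1^{p+p!+1} ∉ L.
This contradicts the pumping lemma, so L is not regular.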